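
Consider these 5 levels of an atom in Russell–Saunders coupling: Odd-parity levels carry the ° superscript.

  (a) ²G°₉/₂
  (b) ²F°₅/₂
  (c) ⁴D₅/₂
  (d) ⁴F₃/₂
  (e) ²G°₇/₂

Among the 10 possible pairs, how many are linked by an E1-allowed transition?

(a)–(b): forbidden (parity, ΔJ).
(a)–(c): forbidden (ΔS, ΔL, ΔJ).
(a)–(d): forbidden (ΔS, ΔJ).
(a)–(e): forbidden (parity).
(b)–(c): forbidden (ΔS).
(b)–(d): forbidden (ΔS).
(b)–(e): forbidden (parity).
(c)–(d): forbidden (parity).
(c)–(e): forbidden (ΔS, ΔL).
(d)–(e): forbidden (ΔS, ΔJ).
Allowed pairs: 0 of 10.

0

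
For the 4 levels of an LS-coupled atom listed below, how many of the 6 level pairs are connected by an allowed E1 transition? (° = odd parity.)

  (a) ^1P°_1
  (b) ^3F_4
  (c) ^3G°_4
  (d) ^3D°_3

2

(a)–(b): forbidden (ΔS, ΔL, ΔJ).
(a)–(c): forbidden (parity, ΔS, ΔL, ΔJ).
(a)–(d): forbidden (parity, ΔS, ΔJ).
(b)–(c): allowed.
(b)–(d): allowed.
(c)–(d): forbidden (parity, ΔL).
Allowed pairs: 2 of 6.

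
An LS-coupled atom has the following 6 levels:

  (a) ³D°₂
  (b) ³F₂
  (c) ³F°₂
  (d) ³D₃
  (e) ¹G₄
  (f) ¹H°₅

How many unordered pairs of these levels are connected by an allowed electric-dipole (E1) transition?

5

(a)–(b): allowed.
(a)–(c): forbidden (parity).
(a)–(d): allowed.
(a)–(e): forbidden (ΔS, ΔL, ΔJ).
(a)–(f): forbidden (parity, ΔS, ΔL, ΔJ).
(b)–(c): allowed.
(b)–(d): forbidden (parity).
(b)–(e): forbidden (parity, ΔS, ΔJ).
(b)–(f): forbidden (ΔS, ΔL, ΔJ).
(c)–(d): allowed.
(c)–(e): forbidden (ΔS, ΔJ).
(c)–(f): forbidden (parity, ΔS, ΔL, ΔJ).
(d)–(e): forbidden (parity, ΔS, ΔL).
(d)–(f): forbidden (ΔS, ΔL, ΔJ).
(e)–(f): allowed.
Allowed pairs: 5 of 15.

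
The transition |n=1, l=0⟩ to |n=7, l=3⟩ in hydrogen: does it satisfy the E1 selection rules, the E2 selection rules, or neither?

Δl = 3 − 0 = +3; l_i + l_f = 3.
E1 (Δl = ±1): not satisfied.
E2 (Δl = 0,±2, l_i+l_f ≥ 2): not satisfied.

neither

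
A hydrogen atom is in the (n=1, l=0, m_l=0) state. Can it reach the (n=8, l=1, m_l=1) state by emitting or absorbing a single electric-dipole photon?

l: 0 → 1 (Δl = +1). Δl = ±1 passes.
Δm_l = 1 − (0) = +1. E1 requires Δm_l = 0, ±1: passes.
All E1 selection rules are satisfied.

allowed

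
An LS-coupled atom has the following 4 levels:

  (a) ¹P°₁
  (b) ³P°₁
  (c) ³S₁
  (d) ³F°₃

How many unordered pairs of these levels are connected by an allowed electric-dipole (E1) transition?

(a)–(b): forbidden (parity, ΔS).
(a)–(c): forbidden (ΔS).
(a)–(d): forbidden (parity, ΔS, ΔL, ΔJ).
(b)–(c): allowed.
(b)–(d): forbidden (parity, ΔL, ΔJ).
(c)–(d): forbidden (ΔL, ΔJ).
Allowed pairs: 1 of 6.

1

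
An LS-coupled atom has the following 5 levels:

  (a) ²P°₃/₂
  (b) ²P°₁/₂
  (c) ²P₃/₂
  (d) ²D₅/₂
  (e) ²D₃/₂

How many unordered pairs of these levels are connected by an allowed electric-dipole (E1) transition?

5

(a)–(b): forbidden (parity).
(a)–(c): allowed.
(a)–(d): allowed.
(a)–(e): allowed.
(b)–(c): allowed.
(b)–(d): forbidden (ΔJ).
(b)–(e): allowed.
(c)–(d): forbidden (parity).
(c)–(e): forbidden (parity).
(d)–(e): forbidden (parity).
Allowed pairs: 5 of 10.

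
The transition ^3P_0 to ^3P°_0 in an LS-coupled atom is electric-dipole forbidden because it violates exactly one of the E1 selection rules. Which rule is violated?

Reading off the term symbols: S 1→1, L 1→1, J 0→0, parity even→odd.
Parity must change: even → odd — ok.
ΔS = 0: S: 1 → 1 — ok.
ΔL = 0, ±1 (not L=0↔0): L: 1 → 1, ΔL = +0 — ok.
ΔJ = 0, ±1 (not J=0↔0): J: 0 → 0, ΔJ = +0 — fails.

the J=0 ↔ J=0 exclusion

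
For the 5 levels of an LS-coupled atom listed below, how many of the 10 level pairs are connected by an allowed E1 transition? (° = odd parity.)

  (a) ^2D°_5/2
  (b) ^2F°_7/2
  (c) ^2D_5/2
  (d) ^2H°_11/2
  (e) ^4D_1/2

2

(a)–(b): forbidden (parity).
(a)–(c): allowed.
(a)–(d): forbidden (parity, ΔL, ΔJ).
(a)–(e): forbidden (ΔS, ΔJ).
(b)–(c): allowed.
(b)–(d): forbidden (parity, ΔL, ΔJ).
(b)–(e): forbidden (ΔS, ΔJ).
(c)–(d): forbidden (ΔL, ΔJ).
(c)–(e): forbidden (parity, ΔS, ΔJ).
(d)–(e): forbidden (ΔS, ΔL, ΔJ).
Allowed pairs: 2 of 10.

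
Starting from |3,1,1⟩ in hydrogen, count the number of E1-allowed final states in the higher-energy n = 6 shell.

4

E1 requires Δl = ±1, so l_f ∈ {0, 2}; with 0 ≤ l_f ≤ n_f−1 = 5, the allowed l_f values are {0, 2}.
For l_f = 0: m_f ∈ {m_i−1, m_i, m_i+1} ∩ [−0, 0] = {0} → 1 state.
For l_f = 2: m_f ∈ {m_i−1, m_i, m_i+1} ∩ [−2, 2] = {0, 1, 2} → 3 states.
Total: 4.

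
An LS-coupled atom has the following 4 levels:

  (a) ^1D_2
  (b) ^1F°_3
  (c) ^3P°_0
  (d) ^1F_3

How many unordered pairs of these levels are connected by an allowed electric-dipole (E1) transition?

2

(a)–(b): allowed.
(a)–(c): forbidden (ΔS, ΔJ).
(a)–(d): forbidden (parity).
(b)–(c): forbidden (parity, ΔS, ΔL, ΔJ).
(b)–(d): allowed.
(c)–(d): forbidden (ΔS, ΔL, ΔJ).
Allowed pairs: 2 of 6.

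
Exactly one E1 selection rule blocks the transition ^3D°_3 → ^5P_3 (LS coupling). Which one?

the ΔS = 0 rule

Initial level: S=1, L=2, J=3, parity odd. Final level: S=2, L=1, J=3, parity even.
Parity must change: odd → even — ok.
ΔS = 0: S: 1 → 2 — fails.
ΔL = 0, ±1 (not L=0↔0): L: 2 → 1, ΔL = -1 — ok.
ΔJ = 0, ±1 (not J=0↔0): J: 3 → 3, ΔJ = +0 — ok.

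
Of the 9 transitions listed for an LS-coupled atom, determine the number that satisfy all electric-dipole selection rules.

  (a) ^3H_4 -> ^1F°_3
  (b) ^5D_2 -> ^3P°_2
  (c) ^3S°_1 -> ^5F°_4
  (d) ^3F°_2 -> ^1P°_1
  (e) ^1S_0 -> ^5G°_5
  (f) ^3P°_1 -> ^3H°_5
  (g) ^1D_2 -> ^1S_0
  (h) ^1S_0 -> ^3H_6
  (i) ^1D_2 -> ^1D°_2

1

(a) forbidden (ΔS, ΔL fail)
(b) forbidden (ΔS fails)
(c) forbidden (parity, ΔS, ΔL, ΔJ fail)
(d) forbidden (parity, ΔS, ΔL fail)
(e) forbidden (ΔS, ΔL, ΔJ fail)
(f) forbidden (parity, ΔL, ΔJ fail)
(g) forbidden (parity, ΔL, ΔJ fail)
(h) forbidden (parity, ΔS, ΔL, ΔJ fail)
(i) allowed
Total allowed: 1 of 9.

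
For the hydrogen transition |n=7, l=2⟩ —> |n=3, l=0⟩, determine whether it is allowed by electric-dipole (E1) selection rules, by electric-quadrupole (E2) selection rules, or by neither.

E2

Δl = 0 − 2 = -2; l_i + l_f = 2.
E1 (Δl = ±1): not satisfied.
E2 (Δl = 0,±2, l_i+l_f ≥ 2): satisfied.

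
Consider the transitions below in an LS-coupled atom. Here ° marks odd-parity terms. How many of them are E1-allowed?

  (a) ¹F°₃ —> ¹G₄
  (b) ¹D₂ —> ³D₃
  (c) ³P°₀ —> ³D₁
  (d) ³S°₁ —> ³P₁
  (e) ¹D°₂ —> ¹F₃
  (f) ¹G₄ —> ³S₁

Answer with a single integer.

4

(a) allowed
(b) forbidden (parity, ΔS fail)
(c) allowed
(d) allowed
(e) allowed
(f) forbidden (parity, ΔS, ΔL, ΔJ fail)
Total allowed: 4 of 6.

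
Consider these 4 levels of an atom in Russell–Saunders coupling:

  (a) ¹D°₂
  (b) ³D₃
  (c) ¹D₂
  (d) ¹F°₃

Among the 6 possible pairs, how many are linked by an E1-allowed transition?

2

(a)–(b): forbidden (ΔS).
(a)–(c): allowed.
(a)–(d): forbidden (parity).
(b)–(c): forbidden (parity, ΔS).
(b)–(d): forbidden (ΔS).
(c)–(d): allowed.
Allowed pairs: 2 of 6.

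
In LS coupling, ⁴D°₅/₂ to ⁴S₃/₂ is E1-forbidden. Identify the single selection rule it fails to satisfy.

the ΔL = 0, ±1 rule

Initial level: S=3/2, L=2, J=5/2, parity odd. Final level: S=3/2, L=0, J=3/2, parity even.
ΔS = 0: S: 3/2 → 3/2 — satisfied.
ΔL = 0, ±1 (not L=0↔0): L: 2 → 0, ΔL = -2 — violated.
Parity must change: odd → even — satisfied.
ΔJ = 0, ±1 (not J=0↔0): J: 5/2 → 3/2, ΔJ = -1 — satisfied.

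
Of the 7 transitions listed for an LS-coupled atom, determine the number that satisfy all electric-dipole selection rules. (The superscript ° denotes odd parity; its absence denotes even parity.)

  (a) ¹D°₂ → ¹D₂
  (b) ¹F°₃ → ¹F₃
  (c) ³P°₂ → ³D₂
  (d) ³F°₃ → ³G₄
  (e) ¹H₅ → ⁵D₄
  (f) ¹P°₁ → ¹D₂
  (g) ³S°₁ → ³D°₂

(a) allowed
(b) allowed
(c) allowed
(d) allowed
(e) forbidden (parity, ΔS, ΔL fail)
(f) allowed
(g) forbidden (parity, ΔL fail)
Total allowed: 5 of 7.

5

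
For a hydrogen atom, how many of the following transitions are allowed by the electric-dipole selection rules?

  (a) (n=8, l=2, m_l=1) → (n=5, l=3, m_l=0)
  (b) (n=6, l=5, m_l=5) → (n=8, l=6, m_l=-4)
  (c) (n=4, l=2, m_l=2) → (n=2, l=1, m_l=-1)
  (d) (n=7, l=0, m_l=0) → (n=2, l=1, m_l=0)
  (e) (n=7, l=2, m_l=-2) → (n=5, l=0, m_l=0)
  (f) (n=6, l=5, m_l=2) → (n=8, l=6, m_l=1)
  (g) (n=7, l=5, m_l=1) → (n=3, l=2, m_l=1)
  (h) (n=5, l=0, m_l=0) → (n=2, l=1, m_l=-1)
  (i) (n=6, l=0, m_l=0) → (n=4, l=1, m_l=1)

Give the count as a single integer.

(a) allowed
(b) forbidden — Δm_l = -9 (E1 requires Δm_l = 0, ±1)
(c) forbidden — Δm_l = -3 (E1 requires Δm_l = 0, ±1)
(d) allowed
(e) forbidden — Δl = -2 (E1 requires Δl = ±1); Δm_l = +2 (E1 requires Δm_l = 0, ±1)
(f) allowed
(g) forbidden — Δl = -3 (E1 requires Δl = ±1)
(h) allowed
(i) allowed
Total allowed: 5 of 9.

5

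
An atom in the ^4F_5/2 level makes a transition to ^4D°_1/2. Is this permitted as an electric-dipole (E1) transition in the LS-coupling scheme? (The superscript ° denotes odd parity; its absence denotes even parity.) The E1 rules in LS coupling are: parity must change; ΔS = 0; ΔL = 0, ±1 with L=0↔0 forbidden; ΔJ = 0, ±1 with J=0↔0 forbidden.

forbidden

Reading off the term symbols: S 3/2→3/2, L 3→2, J 5/2→1/2, parity even→odd.
Parity must change: even → odd — passes.
ΔS = 0: S: 3/2 → 3/2 — passes.
ΔL = 0, ±1 (not L=0↔0): L: 3 → 2, ΔL = -1 — passes.
ΔJ = 0, ±1 (not J=0↔0): J: 5/2 → 1/2, ΔJ = -2 — fails.
Rule(s) violated: ΔJ.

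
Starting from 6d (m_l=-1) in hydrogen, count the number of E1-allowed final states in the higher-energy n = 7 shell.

5

E1 requires Δl = ±1, so l_f ∈ {1, 3}; with 0 ≤ l_f ≤ n_f−1 = 6, the allowed l_f values are {1, 3}.
For l_f = 1: m_f ∈ {m_i−1, m_i, m_i+1} ∩ [−1, 1] = {-1, 0} → 2 states.
For l_f = 3: m_f ∈ {m_i−1, m_i, m_i+1} ∩ [−3, 3] = {-2, -1, 0} → 3 states.
Total: 5.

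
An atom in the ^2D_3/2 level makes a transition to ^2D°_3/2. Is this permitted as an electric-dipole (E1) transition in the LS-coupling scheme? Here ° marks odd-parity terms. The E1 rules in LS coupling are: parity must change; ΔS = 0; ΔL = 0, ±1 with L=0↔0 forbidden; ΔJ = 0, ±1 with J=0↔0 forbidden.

Parity must change: even → odd — passes.
ΔS = 0: S: 1/2 → 1/2 — passes.
ΔL = 0, ±1 (not L=0↔0): L: 2 → 2, ΔL = +0 — passes.
ΔJ = 0, ±1 (not J=0↔0): J: 3/2 → 3/2, ΔJ = +0 — passes.
All four E1 rules are satisfied.

allowed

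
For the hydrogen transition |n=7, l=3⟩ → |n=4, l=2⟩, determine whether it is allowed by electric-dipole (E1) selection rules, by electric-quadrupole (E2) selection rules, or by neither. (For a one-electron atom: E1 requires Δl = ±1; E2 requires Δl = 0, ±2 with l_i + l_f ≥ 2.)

Δl = 2 − 3 = -1; l_i + l_f = 5.
E1 (Δl = ±1): satisfied.
E2 (Δl = 0,±2, l_i+l_f ≥ 2): not satisfied.

E1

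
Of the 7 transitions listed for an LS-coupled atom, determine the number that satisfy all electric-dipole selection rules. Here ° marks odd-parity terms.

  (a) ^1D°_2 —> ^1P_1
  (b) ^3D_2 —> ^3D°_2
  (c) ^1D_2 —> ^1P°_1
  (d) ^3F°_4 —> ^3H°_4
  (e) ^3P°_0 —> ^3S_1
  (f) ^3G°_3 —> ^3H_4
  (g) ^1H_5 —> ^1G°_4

6

(a) allowed
(b) allowed
(c) allowed
(d) forbidden (parity, ΔL fail)
(e) allowed
(f) allowed
(g) allowed
Total allowed: 6 of 7.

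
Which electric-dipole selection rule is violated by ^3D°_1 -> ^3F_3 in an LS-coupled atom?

Reading off the term symbols: S 1→1, L 2→3, J 1→3, parity odd→even.
ΔL = 0, ±1 (not L=0↔0): L: 2 → 3, ΔL = +1 — ✓.
ΔJ = 0, ±1 (not J=0↔0): J: 1 → 3, ΔJ = +2 — ✗.
ΔS = 0: S: 1 → 1 — ✓.
Parity must change: odd → even — ✓.

the ΔJ = 0, ±1 rule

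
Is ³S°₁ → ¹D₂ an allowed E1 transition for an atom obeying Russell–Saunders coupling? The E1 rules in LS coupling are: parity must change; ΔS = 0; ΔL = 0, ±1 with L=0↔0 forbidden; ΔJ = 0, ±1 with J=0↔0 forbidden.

Parity must change: odd → even — ✓.
ΔS = 0: S: 1 → 0 — ✗.
ΔL = 0, ±1 (not L=0↔0): L: 0 → 2, ΔL = +2 — ✗.
ΔJ = 0, ±1 (not J=0↔0): J: 1 → 2, ΔJ = +1 — ✓.
Rule(s) violated: ΔS, ΔL.

forbidden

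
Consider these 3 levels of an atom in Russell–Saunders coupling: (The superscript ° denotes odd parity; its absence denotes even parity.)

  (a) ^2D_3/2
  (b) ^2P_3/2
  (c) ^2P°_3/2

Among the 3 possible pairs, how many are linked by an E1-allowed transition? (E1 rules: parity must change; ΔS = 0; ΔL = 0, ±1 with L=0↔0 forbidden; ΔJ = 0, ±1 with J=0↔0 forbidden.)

(a)–(b): forbidden (parity).
(a)–(c): allowed.
(b)–(c): allowed.
Allowed pairs: 2 of 3.

2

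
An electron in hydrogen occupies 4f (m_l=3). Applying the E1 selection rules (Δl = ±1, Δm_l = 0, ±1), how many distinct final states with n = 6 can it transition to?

E1 requires Δl = ±1, so l_f ∈ {2, 4}; with 0 ≤ l_f ≤ n_f−1 = 5, the allowed l_f values are {2, 4}.
For l_f = 2: m_f ∈ {m_i−1, m_i, m_i+1} ∩ [−2, 2] = {2} → 1 state.
For l_f = 4: m_f ∈ {m_i−1, m_i, m_i+1} ∩ [−4, 4] = {2, 3, 4} → 3 states.
Total: 4.

4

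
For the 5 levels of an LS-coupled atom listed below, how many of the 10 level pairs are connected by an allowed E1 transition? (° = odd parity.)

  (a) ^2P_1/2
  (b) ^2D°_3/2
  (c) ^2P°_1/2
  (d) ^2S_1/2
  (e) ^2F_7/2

(a)–(b): allowed.
(a)–(c): allowed.
(a)–(d): forbidden (parity).
(a)–(e): forbidden (parity, ΔL, ΔJ).
(b)–(c): forbidden (parity).
(b)–(d): forbidden (ΔL).
(b)–(e): forbidden (ΔJ).
(c)–(d): allowed.
(c)–(e): forbidden (ΔL, ΔJ).
(d)–(e): forbidden (parity, ΔL, ΔJ).
Allowed pairs: 3 of 10.

3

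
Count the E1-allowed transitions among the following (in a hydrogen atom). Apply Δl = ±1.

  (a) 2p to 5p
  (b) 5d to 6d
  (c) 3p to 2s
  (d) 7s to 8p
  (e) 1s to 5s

(a) forbidden — Δl = +0 (E1 requires Δl = ±1)
(b) forbidden — Δl = +0 (E1 requires Δl = ±1)
(c) allowed
(d) allowed
(e) forbidden — Δl = +0 (E1 requires Δl = ±1)
Total allowed: 2 of 5.

2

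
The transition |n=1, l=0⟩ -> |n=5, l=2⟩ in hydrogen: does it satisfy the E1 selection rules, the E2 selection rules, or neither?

Δl = 2 − 0 = +2; l_i + l_f = 2.
E1 (Δl = ±1): not satisfied.
E2 (Δl = 0,±2, l_i+l_f ≥ 2): satisfied.

E2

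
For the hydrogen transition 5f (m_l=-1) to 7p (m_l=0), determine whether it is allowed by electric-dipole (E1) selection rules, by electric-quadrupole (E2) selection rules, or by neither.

E2

Δl = 1 − 3 = -2; l_i + l_f = 4.
Δm_l = +1.
E1 (Δl = ±1, |Δm_l| ≤ 1): not satisfied.
E2 (Δl = 0,±2, l_i+l_f ≥ 2, |Δm_l| ≤ 2): satisfied.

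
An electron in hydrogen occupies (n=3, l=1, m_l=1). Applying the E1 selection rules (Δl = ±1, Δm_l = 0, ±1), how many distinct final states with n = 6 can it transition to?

4

E1 requires Δl = ±1, so l_f ∈ {0, 2}; with 0 ≤ l_f ≤ n_f−1 = 5, the allowed l_f values are {0, 2}.
For l_f = 0: m_f ∈ {m_i−1, m_i, m_i+1} ∩ [−0, 0] = {0} → 1 state.
For l_f = 2: m_f ∈ {m_i−1, m_i, m_i+1} ∩ [−2, 2] = {0, 1, 2} → 3 states.
Total: 4.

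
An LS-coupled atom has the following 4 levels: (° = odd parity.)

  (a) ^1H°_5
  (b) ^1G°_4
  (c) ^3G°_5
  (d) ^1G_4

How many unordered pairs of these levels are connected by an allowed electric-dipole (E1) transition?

2

(a)–(b): forbidden (parity).
(a)–(c): forbidden (parity, ΔS).
(a)–(d): allowed.
(b)–(c): forbidden (parity, ΔS).
(b)–(d): allowed.
(c)–(d): forbidden (ΔS).
Allowed pairs: 2 of 6.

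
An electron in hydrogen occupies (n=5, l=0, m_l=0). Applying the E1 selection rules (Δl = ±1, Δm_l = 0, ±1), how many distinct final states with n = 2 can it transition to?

E1 requires Δl = ±1, so l_f ∈ {-1, 1}; with 0 ≤ l_f ≤ n_f−1 = 1, the allowed l_f values are {1}.
For l_f = 1: m_f ∈ {m_i−1, m_i, m_i+1} ∩ [−1, 1] = {-1, 0, 1} → 3 states.
Total: 3.

3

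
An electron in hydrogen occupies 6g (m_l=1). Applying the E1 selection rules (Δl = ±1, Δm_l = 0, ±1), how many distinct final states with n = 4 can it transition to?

E1 requires Δl = ±1, so l_f ∈ {3, 5}; with 0 ≤ l_f ≤ n_f−1 = 3, the allowed l_f values are {3}.
For l_f = 3: m_f ∈ {m_i−1, m_i, m_i+1} ∩ [−3, 3] = {0, 1, 2} → 3 states.
Total: 3.

3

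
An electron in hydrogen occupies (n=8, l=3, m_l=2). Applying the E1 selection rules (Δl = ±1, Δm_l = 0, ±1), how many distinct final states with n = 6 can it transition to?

E1 requires Δl = ±1, so l_f ∈ {2, 4}; with 0 ≤ l_f ≤ n_f−1 = 5, the allowed l_f values are {2, 4}.
For l_f = 2: m_f ∈ {m_i−1, m_i, m_i+1} ∩ [−2, 2] = {1, 2} → 2 states.
For l_f = 4: m_f ∈ {m_i−1, m_i, m_i+1} ∩ [−4, 4] = {1, 2, 3} → 3 states.
Total: 5.

5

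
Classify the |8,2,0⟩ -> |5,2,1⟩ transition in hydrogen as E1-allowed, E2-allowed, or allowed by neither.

Δl = 2 − 2 = +0; l_i + l_f = 4.
Δm_l = +1.
E1 (Δl = ±1, |Δm_l| ≤ 1): not satisfied.
E2 (Δl = 0,±2, l_i+l_f ≥ 2, |Δm_l| ≤ 2): satisfied.

E2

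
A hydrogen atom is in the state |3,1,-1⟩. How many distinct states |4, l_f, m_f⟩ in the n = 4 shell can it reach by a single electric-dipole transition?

E1 requires Δl = ±1, so l_f ∈ {0, 2}; with 0 ≤ l_f ≤ n_f−1 = 3, the allowed l_f values are {0, 2}.
For l_f = 0: m_f ∈ {m_i−1, m_i, m_i+1} ∩ [−0, 0] = {0} → 1 state.
For l_f = 2: m_f ∈ {m_i−1, m_i, m_i+1} ∩ [−2, 2] = {-2, -1, 0} → 3 states.
Total: 4.

4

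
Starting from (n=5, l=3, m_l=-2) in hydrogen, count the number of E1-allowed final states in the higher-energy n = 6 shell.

E1 requires Δl = ±1, so l_f ∈ {2, 4}; with 0 ≤ l_f ≤ n_f−1 = 5, the allowed l_f values are {2, 4}.
For l_f = 2: m_f ∈ {m_i−1, m_i, m_i+1} ∩ [−2, 2] = {-2, -1} → 2 states.
For l_f = 4: m_f ∈ {m_i−1, m_i, m_i+1} ∩ [−4, 4] = {-3, -2, -1} → 3 states.
Total: 5.

5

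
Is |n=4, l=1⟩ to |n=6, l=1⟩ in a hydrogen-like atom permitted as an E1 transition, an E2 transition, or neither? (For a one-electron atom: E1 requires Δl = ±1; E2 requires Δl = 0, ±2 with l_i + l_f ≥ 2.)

E2

Δl = 1 − 1 = +0; l_i + l_f = 2.
E1 (Δl = ±1): not satisfied.
E2 (Δl = 0,±2, l_i+l_f ≥ 2): satisfied.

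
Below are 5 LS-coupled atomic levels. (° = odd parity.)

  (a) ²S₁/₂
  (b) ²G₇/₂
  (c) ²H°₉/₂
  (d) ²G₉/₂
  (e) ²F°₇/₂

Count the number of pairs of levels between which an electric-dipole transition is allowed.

(a)–(b): forbidden (parity, ΔL, ΔJ).
(a)–(c): forbidden (ΔL, ΔJ).
(a)–(d): forbidden (parity, ΔL, ΔJ).
(a)–(e): forbidden (ΔL, ΔJ).
(b)–(c): allowed.
(b)–(d): forbidden (parity).
(b)–(e): allowed.
(c)–(d): allowed.
(c)–(e): forbidden (parity, ΔL).
(d)–(e): allowed.
Allowed pairs: 4 of 10.

4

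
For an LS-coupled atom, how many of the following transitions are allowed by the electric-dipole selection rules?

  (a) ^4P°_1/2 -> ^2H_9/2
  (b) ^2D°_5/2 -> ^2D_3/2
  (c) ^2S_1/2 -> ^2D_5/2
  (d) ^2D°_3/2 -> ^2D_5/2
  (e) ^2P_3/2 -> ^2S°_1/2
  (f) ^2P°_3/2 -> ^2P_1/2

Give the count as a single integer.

(a) forbidden (ΔS, ΔL, ΔJ fail)
(b) allowed
(c) forbidden (parity, ΔL, ΔJ fail)
(d) allowed
(e) allowed
(f) allowed
Total allowed: 4 of 6.

4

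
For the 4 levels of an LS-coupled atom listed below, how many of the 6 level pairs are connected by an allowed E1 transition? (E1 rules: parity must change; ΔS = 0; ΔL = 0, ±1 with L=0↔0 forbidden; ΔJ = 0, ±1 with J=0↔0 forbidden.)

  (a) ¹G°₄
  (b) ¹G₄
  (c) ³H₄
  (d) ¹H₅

2

(a)–(b): allowed.
(a)–(c): forbidden (ΔS).
(a)–(d): allowed.
(b)–(c): forbidden (parity, ΔS).
(b)–(d): forbidden (parity).
(c)–(d): forbidden (parity, ΔS).
Allowed pairs: 2 of 6.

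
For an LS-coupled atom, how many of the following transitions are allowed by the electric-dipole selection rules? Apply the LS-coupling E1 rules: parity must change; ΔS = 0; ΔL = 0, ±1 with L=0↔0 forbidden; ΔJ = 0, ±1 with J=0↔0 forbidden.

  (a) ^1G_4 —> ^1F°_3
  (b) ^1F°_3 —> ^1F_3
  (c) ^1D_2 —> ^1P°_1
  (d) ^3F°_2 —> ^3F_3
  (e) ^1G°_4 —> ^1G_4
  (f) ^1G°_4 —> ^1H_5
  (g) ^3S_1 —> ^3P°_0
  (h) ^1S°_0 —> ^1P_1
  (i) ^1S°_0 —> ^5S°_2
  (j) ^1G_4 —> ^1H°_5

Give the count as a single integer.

9

(a) allowed
(b) allowed
(c) allowed
(d) allowed
(e) allowed
(f) allowed
(g) allowed
(h) allowed
(i) forbidden (parity, ΔS, ΔL, ΔJ fail)
(j) allowed
Total allowed: 9 of 10.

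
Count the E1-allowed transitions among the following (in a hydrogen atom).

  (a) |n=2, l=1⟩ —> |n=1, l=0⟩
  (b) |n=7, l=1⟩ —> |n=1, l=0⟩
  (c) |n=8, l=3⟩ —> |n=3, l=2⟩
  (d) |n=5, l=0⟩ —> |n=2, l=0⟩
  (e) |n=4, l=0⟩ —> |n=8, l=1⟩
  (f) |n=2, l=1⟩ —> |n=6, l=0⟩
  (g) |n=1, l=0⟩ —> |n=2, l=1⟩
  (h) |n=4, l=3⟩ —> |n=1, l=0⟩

6

(a) allowed
(b) allowed
(c) allowed
(d) forbidden — Δl = +0 (E1 requires Δl = ±1)
(e) allowed
(f) allowed
(g) allowed
(h) forbidden — Δl = -3 (E1 requires Δl = ±1)
Total allowed: 6 of 8.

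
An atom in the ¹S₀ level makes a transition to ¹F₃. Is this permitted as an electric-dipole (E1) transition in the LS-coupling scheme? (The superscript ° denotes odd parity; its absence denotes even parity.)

forbidden

Initial level: S=0, L=0, J=0, parity even. Final level: S=0, L=3, J=3, parity even.
ΔS = 0: S: 0 → 0 — passes.
ΔJ = 0, ±1 (not J=0↔0): J: 0 → 3, ΔJ = +3 — fails.
ΔL = 0, ±1 (not L=0↔0): L: 0 → 3, ΔL = +3 — fails.
Parity must change: even → even — fails.
Rule(s) violated: parity, ΔL, ΔJ.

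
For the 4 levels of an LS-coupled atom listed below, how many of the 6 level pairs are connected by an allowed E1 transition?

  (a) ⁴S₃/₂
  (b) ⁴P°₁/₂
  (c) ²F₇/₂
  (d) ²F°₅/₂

(a)–(b): allowed.
(a)–(c): forbidden (parity, ΔS, ΔL, ΔJ).
(a)–(d): forbidden (ΔS, ΔL).
(b)–(c): forbidden (ΔS, ΔL, ΔJ).
(b)–(d): forbidden (parity, ΔS, ΔL, ΔJ).
(c)–(d): allowed.
Allowed pairs: 2 of 6.

2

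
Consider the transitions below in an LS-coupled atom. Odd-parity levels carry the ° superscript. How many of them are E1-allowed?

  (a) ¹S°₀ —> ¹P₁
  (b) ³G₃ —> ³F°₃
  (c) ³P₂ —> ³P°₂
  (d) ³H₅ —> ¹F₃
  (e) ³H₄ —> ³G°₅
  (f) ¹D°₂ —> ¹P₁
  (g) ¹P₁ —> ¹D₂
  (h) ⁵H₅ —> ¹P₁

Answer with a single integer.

5

(a) allowed
(b) allowed
(c) allowed
(d) forbidden (parity, ΔS, ΔL, ΔJ fail)
(e) allowed
(f) allowed
(g) forbidden (parity fails)
(h) forbidden (parity, ΔS, ΔL, ΔJ fail)
Total allowed: 5 of 8.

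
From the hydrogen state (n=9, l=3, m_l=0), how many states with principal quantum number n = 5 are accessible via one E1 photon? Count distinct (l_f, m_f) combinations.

E1 requires Δl = ±1, so l_f ∈ {2, 4}; with 0 ≤ l_f ≤ n_f−1 = 4, the allowed l_f values are {2, 4}.
For l_f = 2: m_f ∈ {m_i−1, m_i, m_i+1} ∩ [−2, 2] = {-1, 0, 1} → 3 states.
For l_f = 4: m_f ∈ {m_i−1, m_i, m_i+1} ∩ [−4, 4] = {-1, 0, 1} → 3 states.
Total: 6.

6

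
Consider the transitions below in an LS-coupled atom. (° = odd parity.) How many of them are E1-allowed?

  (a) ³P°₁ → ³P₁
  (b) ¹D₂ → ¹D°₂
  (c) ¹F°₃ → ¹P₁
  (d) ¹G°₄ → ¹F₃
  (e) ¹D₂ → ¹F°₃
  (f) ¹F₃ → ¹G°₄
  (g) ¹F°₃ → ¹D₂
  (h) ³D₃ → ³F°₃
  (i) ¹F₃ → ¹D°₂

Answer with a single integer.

(a) allowed
(b) allowed
(c) forbidden (ΔL, ΔJ fail)
(d) allowed
(e) allowed
(f) allowed
(g) allowed
(h) allowed
(i) allowed
Total allowed: 8 of 9.

8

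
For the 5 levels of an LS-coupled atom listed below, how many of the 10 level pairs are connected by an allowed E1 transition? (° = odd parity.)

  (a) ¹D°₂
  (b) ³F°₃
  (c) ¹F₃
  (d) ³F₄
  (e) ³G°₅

3

(a)–(b): forbidden (parity, ΔS).
(a)–(c): allowed.
(a)–(d): forbidden (ΔS, ΔJ).
(a)–(e): forbidden (parity, ΔS, ΔL, ΔJ).
(b)–(c): forbidden (ΔS).
(b)–(d): allowed.
(b)–(e): forbidden (parity, ΔJ).
(c)–(d): forbidden (parity, ΔS).
(c)–(e): forbidden (ΔS, ΔJ).
(d)–(e): allowed.
Allowed pairs: 3 of 10.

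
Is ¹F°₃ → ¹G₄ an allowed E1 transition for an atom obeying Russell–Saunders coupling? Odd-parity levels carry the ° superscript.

Reading off the term symbols: S 0→0, L 3→4, J 3→4, parity odd→even.
Parity must change: odd → even — ✓.
ΔS = 0: S: 0 → 0 — ✓.
ΔL = 0, ±1 (not L=0↔0): L: 3 → 4, ΔL = +1 — ✓.
ΔJ = 0, ±1 (not J=0↔0): J: 3 → 4, ΔJ = +1 — ✓.
All four E1 rules are satisfied.

allowed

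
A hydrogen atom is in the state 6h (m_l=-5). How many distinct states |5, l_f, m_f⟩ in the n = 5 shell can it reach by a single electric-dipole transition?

1

E1 requires Δl = ±1, so l_f ∈ {4, 6}; with 0 ≤ l_f ≤ n_f−1 = 4, the allowed l_f values are {4}.
For l_f = 4: m_f ∈ {m_i−1, m_i, m_i+1} ∩ [−4, 4] = {-4} → 1 state.
Total: 1.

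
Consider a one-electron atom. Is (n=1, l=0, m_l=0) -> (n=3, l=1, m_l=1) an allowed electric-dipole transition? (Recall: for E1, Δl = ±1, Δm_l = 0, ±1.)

Δl = 1 − 0 = +1; the E1 rule Δl = ±1 is ✓.
m_l: 0 → 1 (Δm_l = +1). |Δm_l| ≤ 1 ✓.
All E1 selection rules are satisfied.

allowed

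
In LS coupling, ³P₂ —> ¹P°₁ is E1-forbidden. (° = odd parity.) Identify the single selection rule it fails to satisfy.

Parity must change: even → odd — satisfied.
ΔS = 0: S: 1 → 0 — violated.
ΔL = 0, ±1 (not L=0↔0): L: 1 → 1, ΔL = +0 — satisfied.
ΔJ = 0, ±1 (not J=0↔0): J: 2 → 1, ΔJ = -1 — satisfied.

the ΔS = 0 rule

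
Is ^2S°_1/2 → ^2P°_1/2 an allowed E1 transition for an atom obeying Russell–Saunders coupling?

ΔJ = 0, ±1 (not J=0↔0): J: 1/2 → 1/2, ΔJ = +0 — ok.
Parity must change: odd → odd — fails.
ΔL = 0, ±1 (not L=0↔0): L: 0 → 1, ΔL = +1 — ok.
ΔS = 0: S: 1/2 → 1/2 — ok.
Rule(s) violated: parity.

forbidden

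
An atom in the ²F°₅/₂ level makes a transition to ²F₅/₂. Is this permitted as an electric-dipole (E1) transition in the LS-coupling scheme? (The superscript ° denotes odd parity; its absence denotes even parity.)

Reading off the term symbols: S 1/2→1/2, L 3→3, J 5/2→5/2, parity odd→even.
Parity must change: odd → even — ok.
ΔS = 0: S: 1/2 → 1/2 — ok.
ΔL = 0, ±1 (not L=0↔0): L: 3 → 3, ΔL = +0 — ok.
ΔJ = 0, ±1 (not J=0↔0): J: 5/2 → 5/2, ΔJ = +0 — ok.
All four E1 rules are satisfied.

allowed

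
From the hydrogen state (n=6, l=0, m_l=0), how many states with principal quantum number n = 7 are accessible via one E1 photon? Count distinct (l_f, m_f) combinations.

E1 requires Δl = ±1, so l_f ∈ {-1, 1}; with 0 ≤ l_f ≤ n_f−1 = 6, the allowed l_f values are {1}.
For l_f = 1: m_f ∈ {m_i−1, m_i, m_i+1} ∩ [−1, 1] = {-1, 0, 1} → 3 states.
Total: 3.

3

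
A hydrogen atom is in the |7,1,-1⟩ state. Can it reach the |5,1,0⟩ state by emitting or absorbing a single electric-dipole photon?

l: 1 → 1 (Δl = +0). Δl = ±1 ✗.
m_l: -1 → 0 (Δm_l = +1). |Δm_l| ≤ 1 ✓.
The transition is electric-dipole forbidden.

forbidden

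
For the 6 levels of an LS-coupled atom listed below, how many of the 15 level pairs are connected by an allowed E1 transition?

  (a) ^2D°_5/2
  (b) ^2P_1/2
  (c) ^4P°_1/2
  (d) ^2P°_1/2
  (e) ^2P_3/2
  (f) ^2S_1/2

4

(a)–(b): forbidden (ΔJ).
(a)–(c): forbidden (parity, ΔS, ΔJ).
(a)–(d): forbidden (parity, ΔJ).
(a)–(e): allowed.
(a)–(f): forbidden (ΔL, ΔJ).
(b)–(c): forbidden (ΔS).
(b)–(d): allowed.
(b)–(e): forbidden (parity).
(b)–(f): forbidden (parity).
(c)–(d): forbidden (parity, ΔS).
(c)–(e): forbidden (ΔS).
(c)–(f): forbidden (ΔS).
(d)–(e): allowed.
(d)–(f): allowed.
(e)–(f): forbidden (parity).
Allowed pairs: 4 of 15.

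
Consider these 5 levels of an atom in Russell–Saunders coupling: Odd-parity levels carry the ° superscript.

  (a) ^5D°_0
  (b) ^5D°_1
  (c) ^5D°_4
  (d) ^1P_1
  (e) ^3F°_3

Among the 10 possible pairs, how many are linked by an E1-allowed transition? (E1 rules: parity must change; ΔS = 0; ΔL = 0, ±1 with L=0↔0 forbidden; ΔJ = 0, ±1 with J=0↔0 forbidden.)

0

(a)–(b): forbidden (parity).
(a)–(c): forbidden (parity, ΔJ).
(a)–(d): forbidden (ΔS).
(a)–(e): forbidden (parity, ΔS, ΔJ).
(b)–(c): forbidden (parity, ΔJ).
(b)–(d): forbidden (ΔS).
(b)–(e): forbidden (parity, ΔS, ΔJ).
(c)–(d): forbidden (ΔS, ΔJ).
(c)–(e): forbidden (parity, ΔS).
(d)–(e): forbidden (ΔS, ΔL, ΔJ).
Allowed pairs: 0 of 10.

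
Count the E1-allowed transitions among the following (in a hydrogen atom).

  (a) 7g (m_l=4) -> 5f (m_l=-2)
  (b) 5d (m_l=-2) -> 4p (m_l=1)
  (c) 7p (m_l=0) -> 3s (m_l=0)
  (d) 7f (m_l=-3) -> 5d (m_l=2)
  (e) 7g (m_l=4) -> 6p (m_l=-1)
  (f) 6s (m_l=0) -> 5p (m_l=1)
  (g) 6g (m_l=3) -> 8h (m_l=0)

2

(a) forbidden — Δm_l = -6 (E1 requires Δm_l = 0, ±1)
(b) forbidden — Δm_l = +3 (E1 requires Δm_l = 0, ±1)
(c) allowed
(d) forbidden — Δm_l = +5 (E1 requires Δm_l = 0, ±1)
(e) forbidden — Δl = -3 (E1 requires Δl = ±1); Δm_l = -5 (E1 requires Δm_l = 0, ±1)
(f) allowed
(g) forbidden — Δm_l = -3 (E1 requires Δm_l = 0, ±1)
Total allowed: 2 of 7.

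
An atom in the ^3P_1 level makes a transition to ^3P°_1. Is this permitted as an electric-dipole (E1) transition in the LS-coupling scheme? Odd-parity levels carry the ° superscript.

allowed

Initial level: S=1, L=1, J=1, parity even. Final level: S=1, L=1, J=1, parity odd.
ΔS = 0: S: 1 → 1 — satisfied.
ΔL = 0, ±1 (not L=0↔0): L: 1 → 1, ΔL = +0 — satisfied.
Parity must change: even → odd — satisfied.
ΔJ = 0, ±1 (not J=0↔0): J: 1 → 1, ΔJ = +0 — satisfied.
All four E1 rules are satisfied.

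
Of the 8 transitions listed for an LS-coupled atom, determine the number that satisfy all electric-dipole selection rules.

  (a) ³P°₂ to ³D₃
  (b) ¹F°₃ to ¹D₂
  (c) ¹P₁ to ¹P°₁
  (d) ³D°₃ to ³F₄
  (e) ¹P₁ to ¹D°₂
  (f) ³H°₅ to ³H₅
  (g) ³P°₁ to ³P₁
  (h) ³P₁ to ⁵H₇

7

(a) allowed
(b) allowed
(c) allowed
(d) allowed
(e) allowed
(f) allowed
(g) allowed
(h) forbidden (parity, ΔS, ΔL, ΔJ fail)
Total allowed: 7 of 8.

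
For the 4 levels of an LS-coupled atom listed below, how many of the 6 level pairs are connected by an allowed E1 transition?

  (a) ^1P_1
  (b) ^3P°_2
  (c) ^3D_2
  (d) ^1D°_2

(a)–(b): forbidden (ΔS).
(a)–(c): forbidden (parity, ΔS).
(a)–(d): allowed.
(b)–(c): allowed.
(b)–(d): forbidden (parity, ΔS).
(c)–(d): forbidden (ΔS).
Allowed pairs: 2 of 6.

2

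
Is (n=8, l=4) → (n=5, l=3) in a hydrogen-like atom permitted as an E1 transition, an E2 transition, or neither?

E1

Δl = 3 − 4 = -1; l_i + l_f = 7.
E1 (Δl = ±1): satisfied.
E2 (Δl = 0,±2, l_i+l_f ≥ 2): not satisfied.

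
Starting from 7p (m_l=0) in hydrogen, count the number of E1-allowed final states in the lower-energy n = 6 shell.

E1 requires Δl = ±1, so l_f ∈ {0, 2}; with 0 ≤ l_f ≤ n_f−1 = 5, the allowed l_f values are {0, 2}.
For l_f = 0: m_f ∈ {m_i−1, m_i, m_i+1} ∩ [−0, 0] = {0} → 1 state.
For l_f = 2: m_f ∈ {m_i−1, m_i, m_i+1} ∩ [−2, 2] = {-1, 0, 1} → 3 states.
Total: 4.

4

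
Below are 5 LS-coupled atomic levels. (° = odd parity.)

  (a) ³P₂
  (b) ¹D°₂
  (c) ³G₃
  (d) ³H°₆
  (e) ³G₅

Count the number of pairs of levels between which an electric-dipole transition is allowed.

(a)–(b): forbidden (ΔS).
(a)–(c): forbidden (parity, ΔL).
(a)–(d): forbidden (ΔL, ΔJ).
(a)–(e): forbidden (parity, ΔL, ΔJ).
(b)–(c): forbidden (ΔS, ΔL).
(b)–(d): forbidden (parity, ΔS, ΔL, ΔJ).
(b)–(e): forbidden (ΔS, ΔL, ΔJ).
(c)–(d): forbidden (ΔJ).
(c)–(e): forbidden (parity, ΔJ).
(d)–(e): allowed.
Allowed pairs: 1 of 10.

1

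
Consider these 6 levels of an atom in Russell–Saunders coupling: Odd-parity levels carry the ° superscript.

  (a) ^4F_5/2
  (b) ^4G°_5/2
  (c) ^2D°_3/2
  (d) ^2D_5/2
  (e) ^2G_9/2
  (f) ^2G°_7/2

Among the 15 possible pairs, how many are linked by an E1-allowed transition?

3

(a)–(b): allowed.
(a)–(c): forbidden (ΔS).
(a)–(d): forbidden (parity, ΔS).
(a)–(e): forbidden (parity, ΔS, ΔJ).
(a)–(f): forbidden (ΔS).
(b)–(c): forbidden (parity, ΔS, ΔL).
(b)–(d): forbidden (ΔS, ΔL).
(b)–(e): forbidden (ΔS, ΔJ).
(b)–(f): forbidden (parity, ΔS).
(c)–(d): allowed.
(c)–(e): forbidden (ΔL, ΔJ).
(c)–(f): forbidden (parity, ΔL, ΔJ).
(d)–(e): forbidden (parity, ΔL, ΔJ).
(d)–(f): forbidden (ΔL).
(e)–(f): allowed.
Allowed pairs: 3 of 15.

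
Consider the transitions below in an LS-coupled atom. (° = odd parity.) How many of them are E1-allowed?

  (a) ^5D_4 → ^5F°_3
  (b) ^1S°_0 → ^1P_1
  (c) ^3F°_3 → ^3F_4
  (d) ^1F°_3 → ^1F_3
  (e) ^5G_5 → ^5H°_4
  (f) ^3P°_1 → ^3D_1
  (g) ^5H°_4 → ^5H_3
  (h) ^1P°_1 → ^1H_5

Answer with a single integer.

(a) allowed
(b) allowed
(c) allowed
(d) allowed
(e) allowed
(f) allowed
(g) allowed
(h) forbidden (ΔL, ΔJ fail)
Total allowed: 7 of 8.

7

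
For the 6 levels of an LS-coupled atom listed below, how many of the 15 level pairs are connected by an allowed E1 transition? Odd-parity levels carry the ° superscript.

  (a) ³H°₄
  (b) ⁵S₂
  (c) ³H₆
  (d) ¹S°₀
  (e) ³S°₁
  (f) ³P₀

(a)–(b): forbidden (ΔS, ΔL, ΔJ).
(a)–(c): forbidden (ΔJ).
(a)–(d): forbidden (parity, ΔS, ΔL, ΔJ).
(a)–(e): forbidden (parity, ΔL, ΔJ).
(a)–(f): forbidden (ΔL, ΔJ).
(b)–(c): forbidden (parity, ΔS, ΔL, ΔJ).
(b)–(d): forbidden (ΔS, ΔL, ΔJ).
(b)–(e): forbidden (ΔS, ΔL).
(b)–(f): forbidden (parity, ΔS, ΔJ).
(c)–(d): forbidden (ΔS, ΔL, ΔJ).
(c)–(e): forbidden (ΔL, ΔJ).
(c)–(f): forbidden (parity, ΔL, ΔJ).
(d)–(e): forbidden (parity, ΔS, ΔL).
(d)–(f): forbidden (ΔS, ΔJ).
(e)–(f): allowed.
Allowed pairs: 1 of 15.

1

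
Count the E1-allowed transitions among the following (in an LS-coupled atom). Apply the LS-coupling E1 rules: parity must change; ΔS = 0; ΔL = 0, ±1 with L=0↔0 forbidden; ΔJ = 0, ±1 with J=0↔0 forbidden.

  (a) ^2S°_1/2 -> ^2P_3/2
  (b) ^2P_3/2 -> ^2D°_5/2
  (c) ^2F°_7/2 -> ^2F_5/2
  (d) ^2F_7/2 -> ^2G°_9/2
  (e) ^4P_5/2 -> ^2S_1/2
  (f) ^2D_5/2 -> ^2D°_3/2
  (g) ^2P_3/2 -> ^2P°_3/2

6

(a) allowed
(b) allowed
(c) allowed
(d) allowed
(e) forbidden (parity, ΔS, ΔJ fail)
(f) allowed
(g) allowed
Total allowed: 6 of 7.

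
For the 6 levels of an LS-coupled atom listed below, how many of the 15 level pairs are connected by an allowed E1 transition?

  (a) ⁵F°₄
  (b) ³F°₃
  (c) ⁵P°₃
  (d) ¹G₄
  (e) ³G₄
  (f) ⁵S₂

2

(a)–(b): forbidden (parity, ΔS).
(a)–(c): forbidden (parity, ΔL).
(a)–(d): forbidden (ΔS).
(a)–(e): forbidden (ΔS).
(a)–(f): forbidden (ΔL, ΔJ).
(b)–(c): forbidden (parity, ΔS, ΔL).
(b)–(d): forbidden (ΔS).
(b)–(e): allowed.
(b)–(f): forbidden (ΔS, ΔL).
(c)–(d): forbidden (ΔS, ΔL).
(c)–(e): forbidden (ΔS, ΔL).
(c)–(f): allowed.
(d)–(e): forbidden (parity, ΔS).
(d)–(f): forbidden (parity, ΔS, ΔL, ΔJ).
(e)–(f): forbidden (parity, ΔS, ΔL, ΔJ).
Allowed pairs: 2 of 15.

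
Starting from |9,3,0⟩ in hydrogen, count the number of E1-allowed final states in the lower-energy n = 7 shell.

6

E1 requires Δl = ±1, so l_f ∈ {2, 4}; with 0 ≤ l_f ≤ n_f−1 = 6, the allowed l_f values are {2, 4}.
For l_f = 2: m_f ∈ {m_i−1, m_i, m_i+1} ∩ [−2, 2] = {-1, 0, 1} → 3 states.
For l_f = 4: m_f ∈ {m_i−1, m_i, m_i+1} ∩ [−4, 4] = {-1, 0, 1} → 3 states.
Total: 6.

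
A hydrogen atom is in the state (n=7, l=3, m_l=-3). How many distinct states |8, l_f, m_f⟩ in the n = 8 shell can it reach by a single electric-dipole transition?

4

E1 requires Δl = ±1, so l_f ∈ {2, 4}; with 0 ≤ l_f ≤ n_f−1 = 7, the allowed l_f values are {2, 4}.
For l_f = 2: m_f ∈ {m_i−1, m_i, m_i+1} ∩ [−2, 2] = {-2} → 1 state.
For l_f = 4: m_f ∈ {m_i−1, m_i, m_i+1} ∩ [−4, 4] = {-4, -3, -2} → 3 states.
Total: 4.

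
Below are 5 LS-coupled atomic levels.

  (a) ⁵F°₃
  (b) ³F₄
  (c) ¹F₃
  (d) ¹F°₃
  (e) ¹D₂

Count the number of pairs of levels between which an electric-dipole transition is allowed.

(a)–(b): forbidden (ΔS).
(a)–(c): forbidden (ΔS).
(a)–(d): forbidden (parity, ΔS).
(a)–(e): forbidden (ΔS).
(b)–(c): forbidden (parity, ΔS).
(b)–(d): forbidden (ΔS).
(b)–(e): forbidden (parity, ΔS, ΔJ).
(c)–(d): allowed.
(c)–(e): forbidden (parity).
(d)–(e): allowed.
Allowed pairs: 2 of 10.

2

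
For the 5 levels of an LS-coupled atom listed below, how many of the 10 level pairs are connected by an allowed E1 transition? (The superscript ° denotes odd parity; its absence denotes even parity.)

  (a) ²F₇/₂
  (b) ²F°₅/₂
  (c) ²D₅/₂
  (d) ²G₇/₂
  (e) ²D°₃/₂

4

(a)–(b): allowed.
(a)–(c): forbidden (parity).
(a)–(d): forbidden (parity).
(a)–(e): forbidden (ΔJ).
(b)–(c): allowed.
(b)–(d): allowed.
(b)–(e): forbidden (parity).
(c)–(d): forbidden (parity, ΔL).
(c)–(e): allowed.
(d)–(e): forbidden (ΔL, ΔJ).
Allowed pairs: 4 of 10.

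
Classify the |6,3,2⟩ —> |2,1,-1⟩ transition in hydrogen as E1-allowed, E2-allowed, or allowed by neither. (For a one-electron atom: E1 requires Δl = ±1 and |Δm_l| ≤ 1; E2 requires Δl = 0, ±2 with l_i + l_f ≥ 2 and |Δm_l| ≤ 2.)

neither

Δl = 1 − 3 = -2; l_i + l_f = 4.
Δm_l = -3.
E1 (Δl = ±1, |Δm_l| ≤ 1): not satisfied.
E2 (Δl = 0,±2, l_i+l_f ≥ 2, |Δm_l| ≤ 2): not satisfied.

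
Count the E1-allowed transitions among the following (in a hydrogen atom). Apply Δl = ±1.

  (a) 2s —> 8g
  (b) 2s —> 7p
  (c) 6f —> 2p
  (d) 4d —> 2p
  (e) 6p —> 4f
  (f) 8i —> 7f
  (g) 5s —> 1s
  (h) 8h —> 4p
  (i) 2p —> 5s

3

(a) forbidden — Δl = +4 (E1 requires Δl = ±1)
(b) allowed
(c) forbidden — Δl = -2 (E1 requires Δl = ±1)
(d) allowed
(e) forbidden — Δl = +2 (E1 requires Δl = ±1)
(f) forbidden — Δl = -3 (E1 requires Δl = ±1)
(g) forbidden — Δl = +0 (E1 requires Δl = ±1)
(h) forbidden — Δl = -4 (E1 requires Δl = ±1)
(i) allowed
Total allowed: 3 of 9.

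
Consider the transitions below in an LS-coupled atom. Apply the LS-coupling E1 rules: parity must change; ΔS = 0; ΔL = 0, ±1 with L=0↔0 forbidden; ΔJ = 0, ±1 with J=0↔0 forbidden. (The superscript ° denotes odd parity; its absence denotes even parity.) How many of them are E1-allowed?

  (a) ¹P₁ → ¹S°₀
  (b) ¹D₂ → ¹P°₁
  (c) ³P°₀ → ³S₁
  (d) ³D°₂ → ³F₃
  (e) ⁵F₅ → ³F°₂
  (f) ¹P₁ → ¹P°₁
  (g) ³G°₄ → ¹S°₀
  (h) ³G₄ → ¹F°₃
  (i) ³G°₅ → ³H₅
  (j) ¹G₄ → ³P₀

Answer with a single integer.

(a) allowed
(b) allowed
(c) allowed
(d) allowed
(e) forbidden (ΔS, ΔJ fail)
(f) allowed
(g) forbidden (parity, ΔS, ΔL, ΔJ fail)
(h) forbidden (ΔS fails)
(i) allowed
(j) forbidden (parity, ΔS, ΔL, ΔJ fail)
Total allowed: 6 of 10.

6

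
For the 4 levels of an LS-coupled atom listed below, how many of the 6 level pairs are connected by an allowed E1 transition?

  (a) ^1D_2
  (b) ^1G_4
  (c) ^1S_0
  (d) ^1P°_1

2

(a)–(b): forbidden (parity, ΔL, ΔJ).
(a)–(c): forbidden (parity, ΔL, ΔJ).
(a)–(d): allowed.
(b)–(c): forbidden (parity, ΔL, ΔJ).
(b)–(d): forbidden (ΔL, ΔJ).
(c)–(d): allowed.
Allowed pairs: 2 of 6.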